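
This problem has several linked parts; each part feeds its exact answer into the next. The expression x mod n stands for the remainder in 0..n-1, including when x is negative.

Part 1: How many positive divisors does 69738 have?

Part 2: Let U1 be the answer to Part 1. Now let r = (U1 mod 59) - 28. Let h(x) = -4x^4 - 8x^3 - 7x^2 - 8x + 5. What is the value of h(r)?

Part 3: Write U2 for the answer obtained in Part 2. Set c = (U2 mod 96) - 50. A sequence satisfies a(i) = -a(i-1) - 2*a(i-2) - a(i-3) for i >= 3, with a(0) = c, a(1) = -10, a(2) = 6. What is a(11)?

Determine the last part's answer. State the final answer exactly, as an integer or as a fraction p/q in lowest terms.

-47

Part 1: 69738 = 2 * 3 * 59 * 197; number of divisors = (1+1) * (1+1) * (1+1) * (1+1) = 16; answer 16
Part 2: U1 = 16; r = -12; -4*(-12)^4 - 8*(-12)^3 - 7*(-12)^2 - 8*(-12)^1 + 5 = (-82944) + (13824) + (-1008) + (96) + (5) = -70027; answer -70027
Part 3: U2 = -70027; c = 3; a(3) = -1*(6) - 2*(-10) - 1*(3) = 11; iterating: a(3)=11, a(4)=-13, a(5)=-15, a(6)=30, a(7)=13, a(8)=-58, a(9)=2, a(10)=101, a(11)=-47; answer -47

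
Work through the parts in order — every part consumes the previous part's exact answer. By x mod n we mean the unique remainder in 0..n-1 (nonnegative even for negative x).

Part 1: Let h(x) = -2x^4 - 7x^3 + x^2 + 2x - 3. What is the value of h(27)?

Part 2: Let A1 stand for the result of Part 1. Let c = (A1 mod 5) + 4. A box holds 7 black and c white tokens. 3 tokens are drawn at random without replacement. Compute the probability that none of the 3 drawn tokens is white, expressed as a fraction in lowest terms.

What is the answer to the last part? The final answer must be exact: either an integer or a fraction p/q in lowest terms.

Part 1: -2*(27)^4 - 7*(27)^3 + 1*(27)^2 + 2*(27)^1 - 3 = (-1062882) + (-137781) + (729) + (54) + (-3) = -1199883; answer -1199883
Part 2: A1 = -1199883; c = 6; total draws C(13,3) = 286; favorable C(7,3) = 35; P = 35/286; answer 35/286

35/286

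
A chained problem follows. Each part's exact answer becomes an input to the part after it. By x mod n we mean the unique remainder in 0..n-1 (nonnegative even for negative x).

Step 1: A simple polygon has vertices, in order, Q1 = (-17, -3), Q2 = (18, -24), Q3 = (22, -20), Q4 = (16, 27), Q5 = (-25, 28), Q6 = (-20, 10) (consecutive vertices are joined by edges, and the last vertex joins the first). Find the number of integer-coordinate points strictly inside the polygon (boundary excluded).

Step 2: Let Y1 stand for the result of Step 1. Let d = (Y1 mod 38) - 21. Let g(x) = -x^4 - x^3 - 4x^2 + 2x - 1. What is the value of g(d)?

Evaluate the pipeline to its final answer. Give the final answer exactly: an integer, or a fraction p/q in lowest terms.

Step 1: cross terms: (-17*-24 - 18*-3)=462, (18*-20 - 22*-24)=168, (22*27 - 16*-20)=914, (16*28 - -25*27)=1123, (-25*10 - -20*28)=310, (-20*-3 - -17*10)=230; twice the area = |3207| = 3207; area = 3207/2; boundary points = 7 + 4 + 1 + 1 + 1 + 1 = 15; strictly interior points = area - boundary/2 + 1 = 1597; answer 1597
Step 2: Y1 = 1597; d = -20; -1*(-20)^4 - 1*(-20)^3 - 4*(-20)^2 + 2*(-20)^1 - 1 = (-160000) + (8000) + (-1600) + (-40) + (-1) = -153641; answer -153641

-153641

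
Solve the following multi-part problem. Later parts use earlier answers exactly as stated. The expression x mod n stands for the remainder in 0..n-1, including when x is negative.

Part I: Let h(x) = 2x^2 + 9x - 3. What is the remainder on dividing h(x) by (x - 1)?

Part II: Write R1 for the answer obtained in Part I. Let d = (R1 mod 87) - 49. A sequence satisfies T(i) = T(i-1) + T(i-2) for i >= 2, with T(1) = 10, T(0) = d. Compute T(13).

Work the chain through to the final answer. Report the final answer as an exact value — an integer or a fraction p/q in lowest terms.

-3574

Part I: remainder = value at the root: 2*(1)^2 + 9*(1)^1 - 3 = (2) + (9) + (-3) = 8; answer 8
Part II: R1 = 8; d = -41; T(2) = 1*(10) + 1*(-41) = -31; iterating: T(2)=-31, T(3)=-21, T(4)=-52, T(5)=-73, T(6)=-125, T(7)=-198, T(8)=-323, T(9)=-521, T(10)=-844, T(11)=-1365, T(12)=-2209, T(13)=-3574; answer -3574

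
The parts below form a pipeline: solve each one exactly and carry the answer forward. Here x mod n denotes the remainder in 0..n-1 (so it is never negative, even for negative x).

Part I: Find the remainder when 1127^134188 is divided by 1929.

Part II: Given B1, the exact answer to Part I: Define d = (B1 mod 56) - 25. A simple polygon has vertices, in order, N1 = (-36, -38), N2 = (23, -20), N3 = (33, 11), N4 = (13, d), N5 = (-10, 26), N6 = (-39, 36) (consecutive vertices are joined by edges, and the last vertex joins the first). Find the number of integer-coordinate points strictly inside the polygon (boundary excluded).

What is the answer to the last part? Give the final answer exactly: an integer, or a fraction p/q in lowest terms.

3452

Part I: squarings mod 1929: 1127^1=1127, 1127^2=847, 1127^4=1750, 1127^8=1177, 1127^16=307, 1127^32=1657, 1127^64=682, 1127^128=235, 1127^256=1213, 1127^512=1471, 1127^1024=1432, 1127^2048=97, 1127^4096=1693, 1127^8192=1684, 1127^16384=226, 1127^32768=922, 1127^65536=1324, 1127^131072=1444; 1127^134188 = 1127^4 * 1127^8 * 1127^32 * 1127^1024 * 1127^2048 * 1127^131072 = 1555 (mod 1929); answer 1555
Part II: B1 = 1555; d = 18; cross terms: (-36*-20 - 23*-38)=1594, (23*11 - 33*-20)=913, (33*18 - 13*11)=451, (13*26 - -10*18)=518, (-10*36 - -39*26)=654, (-39*-38 - -36*36)=2778; twice the area = |6908| = 6908; area = 3454; boundary points = 1 + 1 + 1 + 1 + 1 + 1 = 6; strictly interior points = area - boundary/2 + 1 = 3452; answer 3452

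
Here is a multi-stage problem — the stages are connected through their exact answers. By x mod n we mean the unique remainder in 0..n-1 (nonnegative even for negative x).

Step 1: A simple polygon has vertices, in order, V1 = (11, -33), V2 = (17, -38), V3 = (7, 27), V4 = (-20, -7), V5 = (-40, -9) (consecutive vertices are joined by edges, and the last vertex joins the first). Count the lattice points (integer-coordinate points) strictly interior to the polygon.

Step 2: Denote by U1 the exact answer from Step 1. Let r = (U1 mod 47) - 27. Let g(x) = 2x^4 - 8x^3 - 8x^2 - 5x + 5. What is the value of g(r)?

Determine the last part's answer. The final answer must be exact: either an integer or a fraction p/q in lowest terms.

18356

Step 1: cross terms: (11*-38 - 17*-33)=143, (17*27 - 7*-38)=725, (7*-7 - -20*27)=491, (-20*-9 - -40*-7)=-100, (-40*-33 - 11*-9)=1419; twice the area = |2678| = 2678; area = 1339; boundary points = 1 + 5 + 1 + 2 + 3 = 12; strictly interior points = area - boundary/2 + 1 = 1334; answer 1334
Step 2: U1 = 1334; r = -9; 2*(-9)^4 - 8*(-9)^3 - 8*(-9)^2 - 5*(-9)^1 + 5 = (13122) + (5832) + (-648) + (45) + (5) = 18356; answer 18356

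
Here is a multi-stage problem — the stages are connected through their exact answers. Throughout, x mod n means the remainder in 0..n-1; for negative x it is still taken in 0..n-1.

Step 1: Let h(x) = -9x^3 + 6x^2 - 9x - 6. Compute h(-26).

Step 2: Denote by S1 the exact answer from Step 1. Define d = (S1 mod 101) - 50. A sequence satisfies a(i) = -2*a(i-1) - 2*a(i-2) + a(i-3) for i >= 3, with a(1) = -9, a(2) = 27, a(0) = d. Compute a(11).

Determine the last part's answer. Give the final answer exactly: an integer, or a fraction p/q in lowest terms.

-1491

Step 1: -9*(-26)^3 + 6*(-26)^2 - 9*(-26)^1 - 6 = (158184) + (4056) + (234) + (-6) = 162468; answer 162468
Step 2: S1 = 162468; d = 10; a(3) = -2*(27) - 2*(-9) + 1*(10) = -26; iterating: a(3)=-26, a(4)=-11, a(5)=101, a(6)=-206, a(7)=199, a(8)=115, a(9)=-834, a(10)=1637, a(11)=-1491; answer -1491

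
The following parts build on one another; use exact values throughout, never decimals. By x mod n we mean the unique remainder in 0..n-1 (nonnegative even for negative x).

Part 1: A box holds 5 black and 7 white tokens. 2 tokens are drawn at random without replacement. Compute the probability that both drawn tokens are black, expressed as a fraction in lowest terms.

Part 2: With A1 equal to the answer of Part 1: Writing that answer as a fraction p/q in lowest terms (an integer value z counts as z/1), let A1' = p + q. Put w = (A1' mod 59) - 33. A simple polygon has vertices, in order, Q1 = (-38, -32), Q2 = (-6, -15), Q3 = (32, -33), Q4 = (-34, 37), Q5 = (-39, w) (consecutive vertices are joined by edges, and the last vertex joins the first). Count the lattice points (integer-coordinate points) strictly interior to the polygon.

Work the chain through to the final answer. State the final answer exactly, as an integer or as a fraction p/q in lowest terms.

Part 1: total draws C(12,2) = 66; favorable C(5,2) = 10; P = 5/33; answer 5/33
Part 2: A1 = 5/33; threaded value p + q = 38; w = 5; cross terms: (-38*-15 - -6*-32)=378, (-6*-33 - 32*-15)=678, (32*37 - -34*-33)=62, (-34*5 - -39*37)=1273, (-39*-32 - -38*5)=1438; twice the area = |3829| = 3829; area = 3829/2; boundary points = 1 + 2 + 2 + 1 + 1 = 7; strictly interior points = area - boundary/2 + 1 = 1912; answer 1912

1912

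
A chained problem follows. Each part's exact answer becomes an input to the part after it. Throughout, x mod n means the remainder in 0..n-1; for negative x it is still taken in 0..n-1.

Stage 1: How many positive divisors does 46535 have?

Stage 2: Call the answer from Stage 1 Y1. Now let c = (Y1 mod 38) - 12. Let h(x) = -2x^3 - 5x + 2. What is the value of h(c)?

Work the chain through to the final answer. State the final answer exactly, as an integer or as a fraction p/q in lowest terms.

Stage 1: 46535 = 5 * 41 * 227; number of divisors = (1+1) * (1+1) * (1+1) = 8; answer 8
Stage 2: Y1 = 8; c = -4; -2*(-4)^3 - 5*(-4)^1 + 2 = (128) + (20) + (2) = 150; answer 150

150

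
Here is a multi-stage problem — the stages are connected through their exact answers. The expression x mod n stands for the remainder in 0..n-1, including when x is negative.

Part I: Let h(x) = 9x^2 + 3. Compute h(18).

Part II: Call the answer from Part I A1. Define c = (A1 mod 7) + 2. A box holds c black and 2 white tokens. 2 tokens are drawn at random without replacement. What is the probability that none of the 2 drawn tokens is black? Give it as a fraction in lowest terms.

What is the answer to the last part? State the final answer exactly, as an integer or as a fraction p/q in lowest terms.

1/6

Part I: 9*(18)^2 + 3 = (2916) + (3) = 2919; answer 2919
Part II: A1 = 2919; c = 2; total draws C(4,2) = 6; favorable C(2,2) = 1; P = 1/6; answer 1/6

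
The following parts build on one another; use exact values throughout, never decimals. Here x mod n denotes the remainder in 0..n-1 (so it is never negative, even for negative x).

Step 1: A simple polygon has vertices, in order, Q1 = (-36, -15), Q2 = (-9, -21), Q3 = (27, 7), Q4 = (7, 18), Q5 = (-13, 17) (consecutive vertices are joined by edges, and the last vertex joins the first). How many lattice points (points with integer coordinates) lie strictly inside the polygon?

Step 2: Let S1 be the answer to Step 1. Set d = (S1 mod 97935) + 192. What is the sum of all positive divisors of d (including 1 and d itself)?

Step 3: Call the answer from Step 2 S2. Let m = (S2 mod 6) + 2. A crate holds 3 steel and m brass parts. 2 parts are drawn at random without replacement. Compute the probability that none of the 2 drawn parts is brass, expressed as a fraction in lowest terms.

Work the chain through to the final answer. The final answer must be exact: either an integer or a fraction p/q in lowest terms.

Step 1: cross terms: (-36*-21 - -9*-15)=621, (-9*7 - 27*-21)=504, (27*18 - 7*7)=437, (7*17 - -13*18)=353, (-13*-15 - -36*17)=807; twice the area = |2722| = 2722; area = 1361; boundary points = 3 + 4 + 1 + 1 + 1 = 10; strictly interior points = area - boundary/2 + 1 = 1357; answer 1357
Step 2: S1 = 1357; d = 1549; 1549 is prime, so its only divisors are 1 and 1549; sigma = 1 + 1549 = 1550; answer 1550
Step 3: S2 = 1550; m = 4; total draws C(7,2) = 21; favorable C(3,2) = 3; P = 1/7; answer 1/7

1/7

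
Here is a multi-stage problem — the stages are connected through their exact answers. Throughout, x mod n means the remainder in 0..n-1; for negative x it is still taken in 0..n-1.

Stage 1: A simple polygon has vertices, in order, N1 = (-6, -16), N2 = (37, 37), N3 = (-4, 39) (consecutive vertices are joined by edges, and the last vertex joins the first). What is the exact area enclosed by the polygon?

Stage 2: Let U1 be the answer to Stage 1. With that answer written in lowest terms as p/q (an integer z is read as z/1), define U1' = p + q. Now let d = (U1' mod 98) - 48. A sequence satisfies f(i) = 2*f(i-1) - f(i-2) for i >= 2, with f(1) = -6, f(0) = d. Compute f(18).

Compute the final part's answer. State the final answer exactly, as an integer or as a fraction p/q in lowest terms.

Stage 1: cross terms: (-6*37 - 37*-16)=370, (37*39 - -4*37)=1591, (-4*-16 - -6*39)=298; twice the area = |2259| = 2259; area = 2259/2; answer 2259/2
Stage 2: U1 = 2259/2; threaded value p + q = 2261; d = -41; f(2) = 2*(-6) - 1*(-41) = 29; iterating: f(2)=29, f(3)=64, f(4)=99, f(5)=134, f(6)=169, f(7)=204, f(8)=239, f(9)=274, f(10)=309, f(11)=344, f(12)=379, f(13)=414, f(14)=449, f(15)=484, f(16)=519, f(17)=554, f(18)=589; answer 589

589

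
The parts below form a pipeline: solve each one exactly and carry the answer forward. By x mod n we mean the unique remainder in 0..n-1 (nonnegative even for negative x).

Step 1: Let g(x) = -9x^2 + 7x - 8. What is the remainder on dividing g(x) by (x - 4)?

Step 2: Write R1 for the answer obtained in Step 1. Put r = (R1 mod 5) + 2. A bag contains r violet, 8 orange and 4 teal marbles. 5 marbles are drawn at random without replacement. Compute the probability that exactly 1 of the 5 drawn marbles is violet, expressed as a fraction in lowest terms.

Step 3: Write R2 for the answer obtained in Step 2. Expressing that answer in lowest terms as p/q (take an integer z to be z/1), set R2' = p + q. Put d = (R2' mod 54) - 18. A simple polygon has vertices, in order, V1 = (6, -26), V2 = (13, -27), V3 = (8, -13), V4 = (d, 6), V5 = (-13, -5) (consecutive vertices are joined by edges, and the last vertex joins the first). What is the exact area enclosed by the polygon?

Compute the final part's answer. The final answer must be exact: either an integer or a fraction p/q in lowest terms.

Step 1: remainder = value at the root: -9*(4)^2 + 7*(4)^1 - 8 = (-144) + (28) + (-8) = -124; answer -124
Step 2: R1 = -124; r = 3; total draws C(15,5) = 3003; favorable C(3,1)*C(12,4) = 1485; P = 45/91; answer 45/91
Step 3: R2 = 45/91; threaded value p + q = 136; d = 10; cross terms: (6*-27 - 13*-26)=176, (13*-13 - 8*-27)=47, (8*6 - 10*-13)=178, (10*-5 - -13*6)=28, (-13*-26 - 6*-5)=368; twice the area = |797| = 797; area = 797/2; answer 797/2

797/2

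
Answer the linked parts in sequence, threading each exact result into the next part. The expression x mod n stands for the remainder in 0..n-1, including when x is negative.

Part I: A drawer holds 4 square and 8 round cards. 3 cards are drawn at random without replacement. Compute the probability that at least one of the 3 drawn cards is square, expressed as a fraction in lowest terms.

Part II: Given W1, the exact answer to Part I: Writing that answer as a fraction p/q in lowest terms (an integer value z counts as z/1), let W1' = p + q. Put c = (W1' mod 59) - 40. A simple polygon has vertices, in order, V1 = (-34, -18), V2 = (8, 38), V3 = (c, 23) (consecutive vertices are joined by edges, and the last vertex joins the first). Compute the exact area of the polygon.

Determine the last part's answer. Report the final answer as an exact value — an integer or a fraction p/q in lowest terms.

7

Part I: total draws C(12,3) = 220; complement C(8,3) = 56; favorable 220 - 56 = 164; P = 41/55; answer 41/55
Part II: W1 = 41/55; threaded value p + q = 96; c = -3; cross terms: (-34*38 - 8*-18)=-1148, (8*23 - -3*38)=298, (-3*-18 - -34*23)=836; twice the area = |-14| = 14; area = 7; answer 7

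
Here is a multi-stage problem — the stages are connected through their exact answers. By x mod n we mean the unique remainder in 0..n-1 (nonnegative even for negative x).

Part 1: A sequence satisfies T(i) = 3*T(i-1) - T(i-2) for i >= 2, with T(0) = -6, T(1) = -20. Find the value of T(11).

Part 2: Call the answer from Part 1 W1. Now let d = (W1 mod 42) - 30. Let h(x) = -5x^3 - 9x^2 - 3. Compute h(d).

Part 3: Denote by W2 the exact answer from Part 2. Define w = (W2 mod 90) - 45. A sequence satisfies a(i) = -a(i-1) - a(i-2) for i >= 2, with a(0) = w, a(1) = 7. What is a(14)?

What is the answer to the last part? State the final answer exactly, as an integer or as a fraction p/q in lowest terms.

Part 1: T(2) = 3*(-20) - 1*(-6) = -54; iterating: T(2)=-54, T(3)=-142, T(4)=-372, T(5)=-974, T(6)=-2550, T(7)=-6676, T(8)=-17478, T(9)=-45758, T(10)=-119796, T(11)=-313630; answer -313630
Part 2: W1 = -313630; d = -4; -5*(-4)^3 - 9*(-4)^2 - 3 = (320) + (-144) + (-3) = 173; answer 173
Part 3: W2 = 173; w = 38; a(2) = -1*(7) - 1*(38) = -45; iterating: a(2)=-45, a(3)=38, a(4)=7, a(5)=-45, a(6)=38, a(7)=7, a(8)=-45, a(9)=38, a(10)=7, a(11)=-45, a(12)=38, a(13)=7, a(14)=-45; answer -45

-45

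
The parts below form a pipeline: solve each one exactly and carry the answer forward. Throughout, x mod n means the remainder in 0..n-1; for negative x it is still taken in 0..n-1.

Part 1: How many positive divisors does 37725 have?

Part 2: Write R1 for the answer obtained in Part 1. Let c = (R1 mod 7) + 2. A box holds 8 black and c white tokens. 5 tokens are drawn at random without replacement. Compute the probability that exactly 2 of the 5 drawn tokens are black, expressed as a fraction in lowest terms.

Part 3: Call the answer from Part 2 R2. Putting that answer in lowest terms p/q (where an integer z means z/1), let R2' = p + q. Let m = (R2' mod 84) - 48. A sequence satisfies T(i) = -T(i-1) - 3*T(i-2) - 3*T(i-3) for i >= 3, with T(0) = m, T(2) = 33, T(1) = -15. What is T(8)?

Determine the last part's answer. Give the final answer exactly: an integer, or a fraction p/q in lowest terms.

Part 1: 37725 = 3 * 5^2 * 503; number of divisors = (1+1) * (2+1) * (1+1) = 12; answer 12
Part 2: R1 = 12; c = 7; total draws C(15,5) = 3003; favorable C(8,2)*C(7,3) = 980; P = 140/429; answer 140/429
Part 3: R2 = 140/429; threaded value p + q = 569; m = 17; T(3) = -1*(33) - 3*(-15) - 3*(17) = -39; iterating: T(3)=-39, T(4)=-15, T(5)=33, T(6)=129, T(7)=-183, T(8)=-303; answer -303

-303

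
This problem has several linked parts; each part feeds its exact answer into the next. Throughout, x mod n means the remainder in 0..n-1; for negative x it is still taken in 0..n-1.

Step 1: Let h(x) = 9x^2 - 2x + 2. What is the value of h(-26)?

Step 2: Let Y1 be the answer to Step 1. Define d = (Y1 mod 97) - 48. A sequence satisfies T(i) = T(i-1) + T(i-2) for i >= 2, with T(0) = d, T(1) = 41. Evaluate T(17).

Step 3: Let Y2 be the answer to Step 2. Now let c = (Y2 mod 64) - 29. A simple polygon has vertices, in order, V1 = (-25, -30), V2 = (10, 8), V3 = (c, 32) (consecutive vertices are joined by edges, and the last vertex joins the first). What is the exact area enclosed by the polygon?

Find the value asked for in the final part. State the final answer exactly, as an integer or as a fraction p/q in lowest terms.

895

Step 1: 9*(-26)^2 - 2*(-26)^1 + 2 = (6084) + (52) + (2) = 6138; answer 6138
Step 2: Y1 = 6138; d = -21; T(2) = 1*(41) + 1*(-21) = 20; iterating: T(2)=20, T(3)=61, T(4)=81, T(5)=142, T(6)=223, T(7)=365, T(8)=588, T(9)=953, T(10)=1541, T(11)=2494, T(12)=4035, T(13)=6529, T(14)=10564, T(15)=17093, T(16)=27657, T(17)=44750; answer 44750
Step 3: Y2 = 44750; c = -15; cross terms: (-25*8 - 10*-30)=100, (10*32 - -15*8)=440, (-15*-30 - -25*32)=1250; twice the area = |1790| = 1790; area = 895; answer 895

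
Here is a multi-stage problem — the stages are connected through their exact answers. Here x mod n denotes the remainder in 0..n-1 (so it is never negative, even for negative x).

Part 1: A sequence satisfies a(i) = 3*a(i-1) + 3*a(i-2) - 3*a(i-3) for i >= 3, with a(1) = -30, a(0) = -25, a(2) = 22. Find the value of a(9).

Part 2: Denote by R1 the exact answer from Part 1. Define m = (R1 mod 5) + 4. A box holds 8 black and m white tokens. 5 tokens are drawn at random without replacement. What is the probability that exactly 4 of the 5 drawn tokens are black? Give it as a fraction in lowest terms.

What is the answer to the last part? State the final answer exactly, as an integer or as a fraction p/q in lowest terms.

Part 1: a(3) = 3*(22) + 3*(-30) - 3*(-25) = 51; iterating: a(3)=51, a(4)=309, a(5)=1014, a(6)=3816, a(7)=13563, a(8)=49095, a(9)=176526; answer 176526
Part 2: R1 = 176526; m = 5; total draws C(13,5) = 1287; favorable C(8,4)*C(5,1) = 350; P = 350/1287; answer 350/1287

350/1287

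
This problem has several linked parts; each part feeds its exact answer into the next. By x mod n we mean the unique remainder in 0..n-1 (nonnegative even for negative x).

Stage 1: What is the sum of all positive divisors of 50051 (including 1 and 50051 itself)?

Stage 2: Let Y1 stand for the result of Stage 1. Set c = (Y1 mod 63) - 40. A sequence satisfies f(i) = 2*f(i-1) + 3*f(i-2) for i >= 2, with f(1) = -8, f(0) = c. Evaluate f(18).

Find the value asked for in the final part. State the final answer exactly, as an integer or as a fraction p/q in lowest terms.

Stage 1: 50051 is prime, so its only divisors are 1 and 50051; sigma = 1 + 50051 = 50052; answer 50052
Stage 2: Y1 = 50052; c = -10; f(2) = 2*(-8) + 3*(-10) = -46; iterating: f(2)=-46, f(3)=-116, f(4)=-370, f(5)=-1088, f(6)=-3286, f(7)=-9836, f(8)=-29530, f(9)=-88568, f(10)=-265726, f(11)=-797156, f(12)=-2391490, f(13)=-7174448, f(14)=-21523366, f(15)=-64570076, f(16)=-193710250, f(17)=-581130728, f(18)=-1743392206; answer -1743392206

-1743392206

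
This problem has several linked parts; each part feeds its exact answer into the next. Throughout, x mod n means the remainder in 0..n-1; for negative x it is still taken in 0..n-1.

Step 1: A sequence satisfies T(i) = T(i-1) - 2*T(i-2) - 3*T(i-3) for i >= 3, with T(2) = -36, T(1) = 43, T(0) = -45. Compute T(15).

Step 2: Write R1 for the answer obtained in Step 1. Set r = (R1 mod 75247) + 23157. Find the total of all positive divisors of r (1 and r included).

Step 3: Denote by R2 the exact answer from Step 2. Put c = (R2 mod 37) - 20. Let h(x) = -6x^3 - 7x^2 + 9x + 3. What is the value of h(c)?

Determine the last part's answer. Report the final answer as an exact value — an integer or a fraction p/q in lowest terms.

Step 1: T(3) = 1*(-36) - 2*(43) - 3*(-45) = 13; iterating: T(3)=13, T(4)=-44, T(5)=38, T(6)=87, T(7)=143, T(8)=-145, T(9)=-692, T(10)=-831, T(11)=988, T(12)=4726, T(13)=5243, T(14)=-7173, T(15)=-31837; answer -31837
Step 2: R1 = -31837; r = 66567; 66567 = 3 * 22189; sigma = (1 + 3) * (1 + 22189) = 4 * 22190 = 88760; answer 88760
Step 3: R2 = 88760; c = 14; -6*(14)^3 - 7*(14)^2 + 9*(14)^1 + 3 = (-16464) + (-1372) + (126) + (3) = -17707; answer -17707

-17707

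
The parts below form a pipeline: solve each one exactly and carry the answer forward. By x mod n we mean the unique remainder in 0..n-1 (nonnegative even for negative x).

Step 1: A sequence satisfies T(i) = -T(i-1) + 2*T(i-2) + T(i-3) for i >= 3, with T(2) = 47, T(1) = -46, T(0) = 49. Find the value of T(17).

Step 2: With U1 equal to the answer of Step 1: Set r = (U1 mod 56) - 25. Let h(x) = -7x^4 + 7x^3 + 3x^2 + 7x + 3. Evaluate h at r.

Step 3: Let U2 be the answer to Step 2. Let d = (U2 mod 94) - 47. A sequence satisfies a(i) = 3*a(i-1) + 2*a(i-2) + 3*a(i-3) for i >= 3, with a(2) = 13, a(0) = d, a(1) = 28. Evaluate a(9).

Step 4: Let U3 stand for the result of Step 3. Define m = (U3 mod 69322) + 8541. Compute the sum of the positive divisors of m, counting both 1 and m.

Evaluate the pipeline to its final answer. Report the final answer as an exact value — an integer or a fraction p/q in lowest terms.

Step 1: T(3) = -1*(47) + 2*(-46) + 1*(49) = -90; iterating: T(3)=-90, T(4)=138, T(5)=-271, T(6)=457, T(7)=-861, T(8)=1504, T(9)=-2769, T(10)=4916, T(11)=-8950, T(12)=16013, T(13)=-28997, T(14)=52073, T(15)=-94054, T(16)=169203, T(17)=-305238; answer -305238
Step 2: U1 = -305238; r = -7; -7*(-7)^4 + 7*(-7)^3 + 3*(-7)^2 + 7*(-7)^1 + 3 = (-16807) + (-2401) + (147) + (-49) + (3) = -19107; answer -19107
Step 3: U2 = -19107; d = 22; a(3) = 3*(13) + 2*(28) + 3*(22) = 161; iterating: a(3)=161, a(4)=593, a(5)=2140, a(6)=8089, a(7)=30326, a(8)=113576, a(9)=425647; answer 425647
Step 4: U3 = 425647; m = 18256; 18256 = 2^4 * 7 * 163; sigma = (1 + 2 + 4 + 8 + 16) * (1 + 7) * (1 + 163) = 31 * 8 * 164 = 40672; answer 40672

40672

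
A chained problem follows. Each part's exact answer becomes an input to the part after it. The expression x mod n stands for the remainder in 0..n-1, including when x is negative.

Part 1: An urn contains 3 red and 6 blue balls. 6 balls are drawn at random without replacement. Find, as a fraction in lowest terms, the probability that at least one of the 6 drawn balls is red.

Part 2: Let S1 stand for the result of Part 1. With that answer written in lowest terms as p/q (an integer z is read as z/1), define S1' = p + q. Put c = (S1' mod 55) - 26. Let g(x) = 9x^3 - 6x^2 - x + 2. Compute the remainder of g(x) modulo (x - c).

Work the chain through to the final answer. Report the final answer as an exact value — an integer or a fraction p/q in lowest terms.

-127846

Part 1: total draws C(9,6) = 84; complement C(6,6) = 1; favorable 84 - 1 = 83; P = 83/84; answer 83/84
Part 2: S1 = 83/84; threaded value p + q = 167; c = -24; remainder = value at the root: 9*(-24)^3 - 6*(-24)^2 - 1*(-24)^1 + 2 = (-124416) + (-3456) + (24) + (2) = -127846; answer -127846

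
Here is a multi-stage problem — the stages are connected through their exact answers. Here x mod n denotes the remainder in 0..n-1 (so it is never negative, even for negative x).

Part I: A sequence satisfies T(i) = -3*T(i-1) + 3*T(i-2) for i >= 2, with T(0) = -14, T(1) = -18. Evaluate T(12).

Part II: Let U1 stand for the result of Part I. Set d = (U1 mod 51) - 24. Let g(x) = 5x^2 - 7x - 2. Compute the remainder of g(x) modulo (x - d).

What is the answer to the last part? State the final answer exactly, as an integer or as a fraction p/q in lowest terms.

Part I: T(2) = -3*(-18) + 3*(-14) = 12; iterating: T(2)=12, T(3)=-90, T(4)=306, T(5)=-1188, T(6)=4482, T(7)=-17010, T(8)=64476, T(9)=-244458, T(10)=926802, T(11)=-3513780, T(12)=13321746; answer 13321746
Part II: U1 = 13321746; d = 12; remainder = value at the root: 5*(12)^2 - 7*(12)^1 - 2 = (720) + (-84) + (-2) = 634; answer 634

634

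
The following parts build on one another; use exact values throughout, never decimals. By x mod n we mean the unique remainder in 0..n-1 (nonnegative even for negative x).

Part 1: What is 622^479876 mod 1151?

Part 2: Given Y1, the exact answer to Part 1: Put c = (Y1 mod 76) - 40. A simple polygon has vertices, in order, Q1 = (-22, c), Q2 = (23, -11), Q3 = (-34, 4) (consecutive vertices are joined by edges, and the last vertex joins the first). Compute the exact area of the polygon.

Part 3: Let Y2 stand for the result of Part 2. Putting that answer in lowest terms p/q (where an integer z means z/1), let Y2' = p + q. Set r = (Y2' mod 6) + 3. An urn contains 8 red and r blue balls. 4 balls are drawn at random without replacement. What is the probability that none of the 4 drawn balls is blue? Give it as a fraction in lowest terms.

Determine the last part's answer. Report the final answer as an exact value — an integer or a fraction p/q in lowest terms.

2/39

Part 1: squarings mod 1151: 622^1=622, 622^2=148, 622^4=35, 622^8=74, 622^16=872, 622^32=724, 622^64=471, 622^128=849, 622^256=275, 622^512=810, 622^1024=30, 622^2048=900, 622^4096=847, 622^8192=336, 622^16384=98, 622^32768=396, 622^65536=280, 622^131072=132, 622^262144=159; 622^479876 = 622^4 * 622^128 * 622^512 * 622^4096 * 622^16384 * 622^65536 * 622^131072 * 622^262144 = 882 (mod 1151); answer 882
Part 2: Y1 = 882; c = 6; cross terms: (-22*-11 - 23*6)=104, (23*4 - -34*-11)=-282, (-34*6 - -22*4)=-116; twice the area = |-294| = 294; area = 147; answer 147
Part 3: Y2 = 147; threaded value p + q = 148; r = 7; total draws C(15,4) = 1365; favorable C(8,4) = 70; P = 2/39; answer 2/39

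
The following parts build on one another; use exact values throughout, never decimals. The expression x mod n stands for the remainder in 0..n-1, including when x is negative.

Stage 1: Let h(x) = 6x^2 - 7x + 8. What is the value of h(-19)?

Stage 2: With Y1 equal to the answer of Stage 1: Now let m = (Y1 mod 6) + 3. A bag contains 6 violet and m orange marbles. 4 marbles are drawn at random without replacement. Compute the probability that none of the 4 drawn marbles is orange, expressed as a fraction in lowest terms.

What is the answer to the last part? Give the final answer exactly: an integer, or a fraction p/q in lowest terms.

1/33

Stage 1: 6*(-19)^2 - 7*(-19)^1 + 8 = (2166) + (133) + (8) = 2307; answer 2307
Stage 2: Y1 = 2307; m = 6; total draws C(12,4) = 495; favorable C(6,4) = 15; P = 1/33; answer 1/33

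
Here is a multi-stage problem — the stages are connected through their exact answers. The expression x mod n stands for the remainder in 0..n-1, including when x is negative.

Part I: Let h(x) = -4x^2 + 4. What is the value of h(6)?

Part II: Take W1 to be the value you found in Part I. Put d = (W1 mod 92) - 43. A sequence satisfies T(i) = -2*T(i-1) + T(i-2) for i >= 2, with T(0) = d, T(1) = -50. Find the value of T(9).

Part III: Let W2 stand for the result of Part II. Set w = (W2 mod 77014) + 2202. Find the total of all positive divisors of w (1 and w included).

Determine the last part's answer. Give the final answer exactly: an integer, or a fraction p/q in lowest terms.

44340

Part I: -4*(6)^2 + 4 = (-144) + (4) = -140; answer -140
Part II: W1 = -140; d = 1; T(2) = -2*(-50) + 1*(1) = 101; iterating: T(2)=101, T(3)=-252, T(4)=605, T(5)=-1462, T(6)=3529, T(7)=-8520, T(8)=20569, T(9)=-49658; answer -49658
Part III: W2 = -49658; w = 29558; 29558 = 2 * 14779; sigma = (1 + 2) * (1 + 14779) = 3 * 14780 = 44340; answer 44340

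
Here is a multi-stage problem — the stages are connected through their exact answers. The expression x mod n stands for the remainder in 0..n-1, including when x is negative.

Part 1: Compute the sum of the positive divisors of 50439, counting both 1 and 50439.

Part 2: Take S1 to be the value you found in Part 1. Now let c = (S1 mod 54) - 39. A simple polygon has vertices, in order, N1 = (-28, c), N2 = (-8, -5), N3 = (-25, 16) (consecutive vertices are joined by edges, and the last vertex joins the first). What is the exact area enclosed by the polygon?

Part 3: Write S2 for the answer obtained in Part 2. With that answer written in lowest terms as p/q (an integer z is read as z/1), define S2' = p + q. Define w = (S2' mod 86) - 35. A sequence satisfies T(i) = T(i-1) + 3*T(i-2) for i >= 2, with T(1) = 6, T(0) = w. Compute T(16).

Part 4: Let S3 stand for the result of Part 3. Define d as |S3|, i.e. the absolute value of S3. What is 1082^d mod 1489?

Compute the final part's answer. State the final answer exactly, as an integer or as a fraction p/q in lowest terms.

Part 1: 50439 = 3 * 17 * 23 * 43; sigma = (1 + 3) * (1 + 17) * (1 + 23) * (1 + 43) = 4 * 18 * 24 * 44 = 76032; answer 76032
Part 2: S1 = 76032; c = -39; cross terms: (-28*-5 - -8*-39)=-172, (-8*16 - -25*-5)=-253, (-25*-39 - -28*16)=1423; twice the area = |998| = 998; area = 499; answer 499
Part 3: S2 = 499; threaded value p + q = 500; w = 35; T(2) = 1*(6) + 3*(35) = 111; iterating: T(2)=111, T(3)=129, T(4)=462, T(5)=849, T(6)=2235, T(7)=4782, T(8)=11487, T(9)=25833, T(10)=60294, T(11)=137793, T(12)=318675, T(13)=732054, T(14)=1688079, T(15)=3884241, T(16)=8948478; answer 8948478
Part 4: S3 = 8948478; d = 8948478; squarings mod 1489: 1082^1=1082, 1082^2=370, 1082^4=1401, 1082^8=299, 1082^16=61, 1082^32=743, 1082^64=1119, 1082^128=1401, 1082^256=299, 1082^512=61, 1082^1024=743, 1082^2048=1119, 1082^4096=1401, 1082^8192=299, 1082^16384=61, 1082^32768=743, 1082^65536=1119, 1082^131072=1401, 1082^262144=299, 1082^524288=61, 1082^1048576=743, 1082^2097152=1119, 1082^4194304=1401, 1082^8388608=299; 1082^8948478 = 1082^2 * 1082^4 * 1082^8 * 1082^16 * 1082^32 * 1082^64 * 1082^128 * 1082^512 * 1082^2048 * 1082^32768 * 1082^524288 * 1082^8388608 = 235 (mod 1489); answer 235

235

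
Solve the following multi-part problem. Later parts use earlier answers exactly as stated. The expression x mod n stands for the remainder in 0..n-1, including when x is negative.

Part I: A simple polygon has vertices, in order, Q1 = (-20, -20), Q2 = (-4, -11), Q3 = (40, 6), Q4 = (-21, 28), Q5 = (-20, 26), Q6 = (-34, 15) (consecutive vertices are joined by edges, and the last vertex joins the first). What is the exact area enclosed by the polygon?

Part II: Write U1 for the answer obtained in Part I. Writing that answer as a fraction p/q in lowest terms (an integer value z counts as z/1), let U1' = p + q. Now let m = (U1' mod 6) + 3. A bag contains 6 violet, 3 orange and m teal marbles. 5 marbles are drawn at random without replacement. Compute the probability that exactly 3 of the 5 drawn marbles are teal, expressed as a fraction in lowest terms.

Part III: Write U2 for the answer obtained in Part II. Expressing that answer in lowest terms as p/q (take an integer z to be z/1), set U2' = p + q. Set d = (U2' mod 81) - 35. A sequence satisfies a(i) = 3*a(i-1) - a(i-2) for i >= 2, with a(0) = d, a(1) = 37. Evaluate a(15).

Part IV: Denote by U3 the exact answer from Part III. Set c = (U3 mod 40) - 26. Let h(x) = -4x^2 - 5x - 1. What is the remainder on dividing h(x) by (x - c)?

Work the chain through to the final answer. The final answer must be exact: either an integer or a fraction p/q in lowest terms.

-370

Part I: cross terms: (-20*-11 - -4*-20)=140, (-4*6 - 40*-11)=416, (40*28 - -21*6)=1246, (-21*26 - -20*28)=14, (-20*15 - -34*26)=584, (-34*-20 - -20*15)=980; twice the area = |3380| = 3380; area = 1690; answer 1690
Part II: U1 = 1690; threaded value p + q = 1691; m = 8; total draws C(17,5) = 6188; favorable C(8,3)*C(9,2) = 2016; P = 72/221; answer 72/221
Part III: U2 = 72/221; threaded value p + q = 293; d = 15; a(2) = 3*(37) - 1*(15) = 96; iterating: a(2)=96, a(3)=251, a(4)=657, a(5)=1720, a(6)=4503, a(7)=11789, a(8)=30864, a(9)=80803, a(10)=211545, a(11)=553832, a(12)=1449951, a(13)=3796021, a(14)=9938112, a(15)=26018315; answer 26018315
Part IV: U3 = 26018315; c = 9; remainder = value at the root: -4*(9)^2 - 5*(9)^1 - 1 = (-324) + (-45) + (-1) = -370; answer -370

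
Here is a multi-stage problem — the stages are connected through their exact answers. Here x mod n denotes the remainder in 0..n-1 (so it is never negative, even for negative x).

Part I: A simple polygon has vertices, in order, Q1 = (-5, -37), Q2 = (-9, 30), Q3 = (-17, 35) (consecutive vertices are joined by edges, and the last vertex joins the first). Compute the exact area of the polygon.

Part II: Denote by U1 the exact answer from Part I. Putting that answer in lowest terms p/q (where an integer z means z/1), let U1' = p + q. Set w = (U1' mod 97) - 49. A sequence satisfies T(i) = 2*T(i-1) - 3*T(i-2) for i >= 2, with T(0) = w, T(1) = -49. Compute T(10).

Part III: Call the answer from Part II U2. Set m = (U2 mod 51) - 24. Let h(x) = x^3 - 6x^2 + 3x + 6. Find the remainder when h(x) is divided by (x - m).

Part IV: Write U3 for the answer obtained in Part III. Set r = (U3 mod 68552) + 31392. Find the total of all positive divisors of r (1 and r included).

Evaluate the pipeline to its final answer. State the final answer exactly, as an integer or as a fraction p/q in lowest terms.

262080

Part I: cross terms: (-5*30 - -9*-37)=-483, (-9*35 - -17*30)=195, (-17*-37 - -5*35)=804; twice the area = |516| = 516; area = 258; answer 258
Part II: U1 = 258; threaded value p + q = 259; w = 16; T(2) = 2*(-49) - 3*(16) = -146; iterating: T(2)=-146, T(3)=-145, T(4)=148, T(5)=731, T(6)=1018, T(7)=-157, T(8)=-3368, T(9)=-6265, T(10)=-2426; answer -2426
Part III: U2 = -2426; m = -2; remainder = value at the root: 1*(-2)^3 - 6*(-2)^2 + 3*(-2)^1 + 6 = (-8) + (-24) + (-6) + (6) = -32; answer -32
Part IV: U3 = -32; r = 99912; 99912 = 2^3 * 3 * 23 * 181; sigma = (1 + 2 + 4 + 8) * (1 + 3) * (1 + 23) * (1 + 181) = 15 * 4 * 24 * 182 = 262080; answer 262080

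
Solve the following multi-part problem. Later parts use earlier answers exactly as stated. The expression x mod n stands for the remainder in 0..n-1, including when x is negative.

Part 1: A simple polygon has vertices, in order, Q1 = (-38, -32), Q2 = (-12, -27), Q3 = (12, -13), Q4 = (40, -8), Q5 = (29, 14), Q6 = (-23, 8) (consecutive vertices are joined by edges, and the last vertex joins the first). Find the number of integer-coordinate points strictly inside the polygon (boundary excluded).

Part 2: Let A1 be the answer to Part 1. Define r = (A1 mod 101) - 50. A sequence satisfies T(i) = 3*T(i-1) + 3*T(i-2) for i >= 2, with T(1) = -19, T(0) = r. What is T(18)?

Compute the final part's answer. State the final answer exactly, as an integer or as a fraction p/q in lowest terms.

-167387519061

Part 1: cross terms: (-38*-27 - -12*-32)=642, (-12*-13 - 12*-27)=480, (12*-8 - 40*-13)=424, (40*14 - 29*-8)=792, (29*8 - -23*14)=554, (-23*-32 - -38*8)=1040; twice the area = |3932| = 3932; area = 1966; boundary points = 1 + 2 + 1 + 11 + 2 + 5 = 22; strictly interior points = area - boundary/2 + 1 = 1956; answer 1956
Part 2: A1 = 1956; r = -13; T(2) = 3*(-19) + 3*(-13) = -96; iterating: T(2)=-96, T(3)=-345, T(4)=-1323, T(5)=-5004, T(6)=-18981, T(7)=-71955, T(8)=-272808, T(9)=-1034289, T(10)=-3921291, T(11)=-14866740, T(12)=-56364093, T(13)=-213692499, T(14)=-810169776, T(15)=-3071586825, T(16)=-11645269803, T(17)=-44150569884, T(18)=-167387519061; answer -167387519061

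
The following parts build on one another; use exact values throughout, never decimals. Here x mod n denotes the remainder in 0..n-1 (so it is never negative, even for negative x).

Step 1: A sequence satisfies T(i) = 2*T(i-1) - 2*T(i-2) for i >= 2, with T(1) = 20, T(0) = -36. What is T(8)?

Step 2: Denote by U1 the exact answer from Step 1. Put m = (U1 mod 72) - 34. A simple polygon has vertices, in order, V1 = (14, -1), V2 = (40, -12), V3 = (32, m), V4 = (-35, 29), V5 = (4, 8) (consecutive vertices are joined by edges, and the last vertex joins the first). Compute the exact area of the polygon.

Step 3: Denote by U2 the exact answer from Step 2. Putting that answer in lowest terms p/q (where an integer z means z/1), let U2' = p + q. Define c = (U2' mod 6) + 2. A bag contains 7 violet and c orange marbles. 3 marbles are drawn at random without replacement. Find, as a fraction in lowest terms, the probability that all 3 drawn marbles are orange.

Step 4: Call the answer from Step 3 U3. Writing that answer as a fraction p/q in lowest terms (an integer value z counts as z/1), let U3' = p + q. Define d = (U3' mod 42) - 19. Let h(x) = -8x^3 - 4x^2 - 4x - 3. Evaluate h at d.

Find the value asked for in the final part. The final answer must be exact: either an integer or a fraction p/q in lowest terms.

-4387

Step 1: T(2) = 2*(20) - 2*(-36) = 112; iterating: T(2)=112, T(3)=184, T(4)=144, T(5)=-80, T(6)=-448, T(7)=-736, T(8)=-576; answer -576
Step 2: U1 = -576; m = -34; cross terms: (14*-12 - 40*-1)=-128, (40*-34 - 32*-12)=-976, (32*29 - -35*-34)=-262, (-35*8 - 4*29)=-396, (4*-1 - 14*8)=-116; twice the area = |-1878| = 1878; area = 939; answer 939
Step 3: U2 = 939; threaded value p + q = 940; c = 6; total draws C(13,3) = 286; favorable C(6,3) = 20; P = 10/143; answer 10/143
Step 4: U3 = 10/143; threaded value p + q = 153; d = 8; -8*(8)^3 - 4*(8)^2 - 4*(8)^1 - 3 = (-4096) + (-256) + (-32) + (-3) = -4387; answer -4387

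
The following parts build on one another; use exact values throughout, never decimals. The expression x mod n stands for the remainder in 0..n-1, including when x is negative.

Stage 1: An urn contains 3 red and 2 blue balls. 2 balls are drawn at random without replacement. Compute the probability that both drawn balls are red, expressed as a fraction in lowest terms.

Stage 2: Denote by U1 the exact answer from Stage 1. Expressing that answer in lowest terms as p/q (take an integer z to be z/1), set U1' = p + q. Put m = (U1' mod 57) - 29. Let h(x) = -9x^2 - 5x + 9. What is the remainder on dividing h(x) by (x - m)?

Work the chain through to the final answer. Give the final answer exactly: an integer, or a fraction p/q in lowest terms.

Stage 1: total draws C(5,2) = 10; favorable C(3,2) = 3; P = 3/10; answer 3/10
Stage 2: U1 = 3/10; threaded value p + q = 13; m = -16; remainder = value at the root: -9*(-16)^2 - 5*(-16)^1 + 9 = (-2304) + (80) + (9) = -2215; answer -2215

-2215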